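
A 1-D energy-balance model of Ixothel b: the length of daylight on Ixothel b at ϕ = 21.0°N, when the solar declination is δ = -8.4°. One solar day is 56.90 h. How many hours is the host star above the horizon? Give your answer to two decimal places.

27.42 h

cos h₀ = −tan ϕ · tan δ = −tan(+21.0°) × tan(-8.400°) = 0.0567, so h₀ = 1.5141 rad = 86.75°.
Daylight = 2h₀/(2π) × 56.90 h = (1.5141/π) × 56.90 = 27.42 h.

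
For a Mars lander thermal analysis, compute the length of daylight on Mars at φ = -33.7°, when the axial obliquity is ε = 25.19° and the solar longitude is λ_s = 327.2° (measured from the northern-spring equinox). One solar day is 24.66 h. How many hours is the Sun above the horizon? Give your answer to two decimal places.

Solar declination: sin δ = sin ε · sin λ_s = sin 25.19° × sin 327.2° = -0.23056, so δ = -13.330°.
cos H₀ = −tan φ · tan δ = −tan(-33.7°) × tan(-13.330°) = -0.1580, so H₀ = 1.7295 rad = 99.09°.
Daylight = 2H₀/(2π) × 24.66 h = (1.7295/π) × 24.66 = 13.58 h.

13.58 h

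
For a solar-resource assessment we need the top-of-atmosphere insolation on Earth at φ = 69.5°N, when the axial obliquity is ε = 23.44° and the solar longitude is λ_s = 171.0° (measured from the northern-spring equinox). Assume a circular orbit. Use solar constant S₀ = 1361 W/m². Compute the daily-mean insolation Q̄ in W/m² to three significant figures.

Q̄ ≈ 193 W/m²

Solar declination: sin δ = sin ε · sin λ_s = sin 23.44° × sin 171.0° = 0.06223, so δ = +3.568°.
cos H₀ = −tan(+69.5°) tan(+3.568°) = -0.1668, H₀ = 1.7383 rad.
Bracket: H₀ sin φ sin δ + cos φ cos δ sin H₀ = 1.7383×0.93667×0.06223 + 0.35021×0.99806×0.98600 = 0.101324 + 0.344637 = 0.445961.
Q̄ = (S₀/π) × [bracket] = (1361/π) × 0.445961 = 193.2 W/m².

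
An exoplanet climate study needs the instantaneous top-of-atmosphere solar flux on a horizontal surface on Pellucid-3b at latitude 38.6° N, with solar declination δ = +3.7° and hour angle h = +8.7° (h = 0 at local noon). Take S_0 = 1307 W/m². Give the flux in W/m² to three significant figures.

1.06e+03 W/m²

cos θ_z = sin ϕ sin δ + cos ϕ cos δ cos h = 0.040260 + 0.770918 = 0.811178.
Flux = S_0 · cos θ_z = 1307 × 0.811178 = 1060 W/m².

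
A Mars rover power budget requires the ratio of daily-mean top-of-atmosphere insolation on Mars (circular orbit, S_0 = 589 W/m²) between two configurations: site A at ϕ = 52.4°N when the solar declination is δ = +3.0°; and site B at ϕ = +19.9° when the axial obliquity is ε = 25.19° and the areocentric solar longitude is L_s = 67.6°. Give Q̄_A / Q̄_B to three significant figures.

Q̄_A / Q̄_B ≈ 0.623

— Configuration A (ϕ=+52.4°):
cos h₀ = −tan(+52.4°) tan(+3.000°) = -0.0681, h₀ = 1.6389 rad.
Bracket: h₀ sin ϕ sin δ + cos ϕ cos δ sin h₀ = 1.6389×0.79229×0.05234 + 0.61015×0.99863×0.99768 = 0.067963 + 0.607900 = 0.675863.
Q̄ = (S_0/π) × [bracket] = (589/π) × 0.675863 = 126.71 W/m².
— Configuration B (ϕ=+19.9°):
sin δ = sin 25.19° × sin 67.6° = 0.39351, so δ = +23.173°.
cos h₀ = −tan(+19.9°) tan(+23.173°) = -0.1549, h₀ = 1.7264 rad.
Bracket: h₀ sin ϕ sin δ + cos ϕ cos δ sin h₀ = 1.7264×0.34038×0.39351 + 0.94029×0.91932×0.98792 = 0.231239 + 0.853985 = 1.085224.
Q̄ = (S_0/π) × [bracket] = (589/π) × 1.085224 = 203.46 W/m².
Ratio Q̄_A / Q̄_B = 126.71 / 203.46 = 0.6228.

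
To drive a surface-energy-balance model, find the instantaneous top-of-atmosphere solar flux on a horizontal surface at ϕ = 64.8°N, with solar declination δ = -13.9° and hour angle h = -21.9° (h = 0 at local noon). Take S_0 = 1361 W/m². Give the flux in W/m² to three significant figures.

cos θ_z = sin ϕ sin δ + cos ϕ cos δ cos h = -0.217365 + 0.383485 = 0.166120.
Flux = S_0 · cos θ_z = 1361 × 0.166120 = 226.1 W/m².

226 W/m²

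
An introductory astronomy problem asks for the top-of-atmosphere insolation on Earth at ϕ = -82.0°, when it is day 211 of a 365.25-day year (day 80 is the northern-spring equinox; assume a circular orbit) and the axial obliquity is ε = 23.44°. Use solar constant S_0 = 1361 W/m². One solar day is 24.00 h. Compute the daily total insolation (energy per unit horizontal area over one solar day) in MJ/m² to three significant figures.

Solar longitude: L_s = 360° × (211 − 80)/365.25 = 129.117°.
sin δ = sin 23.44° × sin 129.117° = 0.30863, so δ = +17.977°.
cos h₀ = −tan(-82.0°) tan(+17.977°) = 2.3087 ≥ 1 ⇒ polar night, h₀ = 0 and Q̄ = 0.
Daily total = Q̄ × 24.00 h × 3600 s/h = 0.00 MJ/m².

0.00 MJ/m²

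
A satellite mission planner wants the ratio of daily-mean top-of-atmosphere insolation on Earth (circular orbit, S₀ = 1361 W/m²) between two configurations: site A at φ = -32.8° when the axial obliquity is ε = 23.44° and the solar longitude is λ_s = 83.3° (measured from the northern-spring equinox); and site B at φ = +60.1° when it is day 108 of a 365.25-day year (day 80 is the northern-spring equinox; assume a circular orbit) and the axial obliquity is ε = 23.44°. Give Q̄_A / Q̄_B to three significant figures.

— Configuration A (φ=-32.8°):
Solar declination: sin δ = sin ε · sin λ_s = sin 23.44° × sin 83.3° = 0.39507, so δ = +23.270°.
cos H₀ = −tan(-32.8°) tan(+23.270°) = 0.2772, H₀ = 1.2900 rad.
Bracket: H₀ sin φ sin δ + cos φ cos δ sin H₀ = 1.2900×-0.54171×0.39507 + 0.84057×0.91865×0.96083 = -0.276077 + 0.741943 = 0.465866.
Q̄ = (S₀/π) × [bracket] = (1361/π) × 0.465866 = 201.82 W/m².
— Configuration B (φ=+60.1°):
Solar longitude: λ_s = 360° × (108 − 80)/365.25 = 27.598°.
sin δ = sin 23.44° × sin 27.598° = 0.18428, so δ = +10.619°.
cos H₀ = −tan(+60.1°) tan(+10.619°) = -0.3261, H₀ = 1.9029 rad.
Bracket: H₀ sin φ sin δ + cos φ cos δ sin H₀ = 1.9029×0.86690×0.18428 + 0.49849×0.98287×0.94535 = 0.303993 + 0.463175 = 0.767168.
Q̄ = (S₀/π) × [bracket] = (1361/π) × 0.767168 = 332.35 W/m².
Ratio Q̄_A / Q̄_B = 201.82 / 332.35 = 0.6073.

Q̄_A / Q̄_B ≈ 0.607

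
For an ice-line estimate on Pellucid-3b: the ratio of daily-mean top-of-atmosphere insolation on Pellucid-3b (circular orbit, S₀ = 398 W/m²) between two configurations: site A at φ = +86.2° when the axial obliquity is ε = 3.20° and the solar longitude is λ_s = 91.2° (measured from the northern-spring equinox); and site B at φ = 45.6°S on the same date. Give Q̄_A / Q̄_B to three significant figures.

Q̄_A / Q̄_B ≈ 0.281

— Configuration A (φ=+86.2°):
Solar declination: sin δ = sin ε · sin λ_s = sin 3.20° × sin 91.2° = 0.05581, so δ = +3.199°.
cos H₀ = −tan(+86.2°) tan(+3.199°) = -0.8416, H₀ = 2.5710 rad.
Bracket: H₀ sin φ sin δ + cos φ cos δ sin H₀ = 2.5710×0.99780×0.05581 + 0.06627×0.99844×0.54016 = 0.143172 + 0.035741 = 0.178913.
Q̄ = (S₀/π) × [bracket] = (398/π) × 0.178913 = 22.666 W/m².
— Configuration B (φ=-45.6°):
cos H₀ = −tan(-45.6°) tan(+3.199°) = 0.0571, H₀ = 1.5137 rad.
Bracket: H₀ sin φ sin δ + cos φ cos δ sin H₀ = 1.5137×-0.71447×0.05581 + 0.69966×0.99844×0.99837 = -0.060358 + 0.697430 = 0.637072.
Q̄ = (S₀/π) × [bracket] = (398/π) × 0.637072 = 80.709 W/m².
Ratio Q̄_A / Q̄_B = 22.666 / 80.709 = 0.2808.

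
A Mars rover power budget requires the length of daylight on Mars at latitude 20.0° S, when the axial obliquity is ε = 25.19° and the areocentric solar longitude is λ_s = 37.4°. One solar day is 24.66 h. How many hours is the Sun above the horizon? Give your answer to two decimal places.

11.56 h

sin δ = sin 25.19° × sin 37.4° = 0.25851, so δ = +14.982°.
cos H₀ = −tan φ · tan δ = −tan(-20.0°) × tan(+14.982°) = 0.0974, so H₀ = 1.4732 rad = 84.41°.
Daylight = 2H₀/(2π) × 24.66 h = (1.4732/π) × 24.66 = 11.56 h.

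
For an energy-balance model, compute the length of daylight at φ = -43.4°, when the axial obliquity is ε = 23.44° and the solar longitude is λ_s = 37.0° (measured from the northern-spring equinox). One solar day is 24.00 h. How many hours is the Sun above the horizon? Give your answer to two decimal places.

Solar declination: sin δ = sin ε · sin λ_s = sin 23.44° × sin 37.0° = 0.23940, so δ = +13.851°.
cos H₀ = −tan φ · tan δ = −tan(-43.4°) × tan(+13.851°) = 0.2332, so H₀ = 1.3355 rad = 76.52°.
Daylight = 2H₀/(2π) × 24.00 h = (1.3355/π) × 24.00 = 10.20 h.

10.20 h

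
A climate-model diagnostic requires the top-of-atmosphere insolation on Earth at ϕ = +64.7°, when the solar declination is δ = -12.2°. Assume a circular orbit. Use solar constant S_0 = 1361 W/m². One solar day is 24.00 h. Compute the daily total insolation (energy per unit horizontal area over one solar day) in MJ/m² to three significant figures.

6.07 MJ/m²

cos h₀ = −tan(+64.7°) tan(-12.200°) = 0.4574, h₀ = 1.0957 rad.
Bracket: h₀ sin ϕ sin δ + cos ϕ cos δ sin h₀ = 1.0957×0.90408×-0.21132 + 0.42736×0.97742×0.88927 = -0.209334 + 0.371457 = 0.162123.
Q̄ = (S_0/π) × [bracket] = (1361/π) × 0.162123 = 70.235 W/m².
Daily total = Q̄ × 24.00 h × 3600 s/h = 70.235 × 24.00 × 3600 / 10⁶ = 6.068 MJ/m².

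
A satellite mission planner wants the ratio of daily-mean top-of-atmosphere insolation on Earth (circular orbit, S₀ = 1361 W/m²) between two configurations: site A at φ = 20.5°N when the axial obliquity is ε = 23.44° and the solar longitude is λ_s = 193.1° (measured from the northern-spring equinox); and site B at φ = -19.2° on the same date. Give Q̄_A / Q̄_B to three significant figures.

Q̄_A / Q̄_B ≈ 0.895

— Configuration A (φ=+20.5°):
Solar declination: sin δ = sin ε · sin λ_s = sin 23.44° × sin 193.1° = -0.09016, so δ = -5.173°.
cos H₀ = −tan(+20.5°) tan(-5.173°) = 0.0338, H₀ = 1.5369 rad.
Bracket: H₀ sin φ sin δ + cos φ cos δ sin H₀ = 1.5369×0.35021×-0.09016 + 0.93667×0.99593×0.99943 = -0.048528 + 0.932326 = 0.883798.
Q̄ = (S₀/π) × [bracket] = (1361/π) × 0.883798 = 382.88 W/m².
— Configuration B (φ=-19.2°):
cos H₀ = −tan(-19.2°) tan(-5.173°) = -0.0315, H₀ = 1.6023 rad.
Bracket: H₀ sin φ sin δ + cos φ cos δ sin H₀ = 1.6023×-0.32887×-0.09016 + 0.94438×0.99593×0.99950 = 0.047510 + 0.940066 = 0.987576.
Q̄ = (S₀/π) × [bracket] = (1361/π) × 0.987576 = 427.84 W/m².
Ratio Q̄_A / Q̄_B = 382.88 / 427.84 = 0.8949.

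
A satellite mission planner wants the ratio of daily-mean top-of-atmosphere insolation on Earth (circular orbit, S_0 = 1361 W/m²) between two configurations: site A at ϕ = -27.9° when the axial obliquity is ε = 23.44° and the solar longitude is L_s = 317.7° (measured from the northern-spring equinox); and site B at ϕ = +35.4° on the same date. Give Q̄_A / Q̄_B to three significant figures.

— Configuration A (ϕ=-27.9°):
Solar declination: sin δ = sin ε · sin L_s = sin 23.44° × sin 317.7° = -0.26772, so δ = -15.528°.
cos h₀ = −tan(-27.9°) tan(-15.528°) = -0.1471, h₀ = 1.7185 rad.
Bracket: h₀ sin ϕ sin δ + cos ϕ cos δ sin h₀ = 1.7185×-0.46793×-0.26772 + 0.88377×0.96350×0.98912 = 0.215284 + 0.842248 = 1.057532.
Q̄ = (S_0/π) × [bracket] = (1361/π) × 1.057532 = 458.14 W/m².
— Configuration B (ϕ=+35.4°):
cos h₀ = −tan(+35.4°) tan(-15.528°) = 0.1975, h₀ = 1.3720 rad.
Bracket: h₀ sin ϕ sin δ + cos ϕ cos δ sin h₀ = 1.3720×0.57928×-0.26772 + 0.81513×0.96350×0.98031 = -0.212776 + 0.769914 = 0.557138.
Q̄ = (S_0/π) × [bracket] = (1361/π) × 0.557138 = 241.36 W/m².
Ratio Q̄_A / Q̄_B = 458.14 / 241.36 = 1.898.

Q̄_A / Q̄_B ≈ 1.90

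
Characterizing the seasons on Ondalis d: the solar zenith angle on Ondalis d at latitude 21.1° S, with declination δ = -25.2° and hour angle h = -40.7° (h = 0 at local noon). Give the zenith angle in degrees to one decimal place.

θ_z = 37.5°

cos θ_z = sin ϕ sin δ + cos ϕ cos δ cos h = 0.153279 + 0.639988 = 0.793267.
θ_z = arccos(0.793267) = 37.5°.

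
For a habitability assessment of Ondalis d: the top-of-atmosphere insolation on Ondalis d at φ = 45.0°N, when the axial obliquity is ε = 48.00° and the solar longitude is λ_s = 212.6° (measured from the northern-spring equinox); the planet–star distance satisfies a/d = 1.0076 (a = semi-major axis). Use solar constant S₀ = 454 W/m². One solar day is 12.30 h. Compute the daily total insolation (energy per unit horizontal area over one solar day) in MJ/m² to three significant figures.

Solar declination: sin δ = sin ε · sin λ_s = sin 48.00° × sin 212.6° = -0.40038, so δ = -23.602°.
cos H₀ = −tan(+45.0°) tan(-23.602°) = 0.4369, H₀ = 1.1186 rad.
Bracket: H₀ sin φ sin δ + cos φ cos δ sin H₀ = 1.1186×0.70711×-0.40038 + 0.70711×0.91635×0.89949 = -0.316690 + 0.582834 = 0.266144.
Inverse-square distance factor (a/d)² = 1.0076² = 1.015258.
Q̄ = (S₀/π) × 1.015258 × [bracket] = (454/π) × 1.015258 × 0.266144 = 39.048 W/m².
Daily total = Q̄ × 12.30 h × 3600 s/h = 39.048 × 12.30 × 3600 / 10⁶ = 1.729 MJ/m².

1.73 MJ/m²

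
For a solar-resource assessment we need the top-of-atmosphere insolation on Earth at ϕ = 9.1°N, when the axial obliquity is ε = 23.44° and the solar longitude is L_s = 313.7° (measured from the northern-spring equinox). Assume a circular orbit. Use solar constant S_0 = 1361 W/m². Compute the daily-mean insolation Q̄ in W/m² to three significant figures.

Q̄ ≈ 379 W/m²

Solar declination: sin δ = sin ε · sin L_s = sin 23.44° × sin 313.7° = -0.28759, so δ = -16.714°.
cos h₀ = −tan(+9.1°) tan(-16.714°) = 0.0481, h₀ = 1.5227 rad.
Bracket: h₀ sin ϕ sin δ + cos ϕ cos δ sin h₀ = 1.5227×0.15816×-0.28759 + 0.98741×0.95775×0.99884 = -0.069260 + 0.944595 = 0.875335.
Q̄ = (S_0/π) × [bracket] = (1361/π) × 0.875335 = 379.2 W/m².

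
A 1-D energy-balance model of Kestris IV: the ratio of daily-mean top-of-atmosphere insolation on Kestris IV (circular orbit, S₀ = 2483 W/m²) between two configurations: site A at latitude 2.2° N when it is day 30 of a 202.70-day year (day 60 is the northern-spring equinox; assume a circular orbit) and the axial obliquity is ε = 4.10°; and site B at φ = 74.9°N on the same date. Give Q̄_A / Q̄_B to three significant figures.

Q̄_A / Q̄_B ≈ 5.55

— Configuration A (φ=+2.2°):
Solar longitude: λ_s = 360° × (30 − 60)/202.70 = -53.281°, i.e. -53.281° + 360° = 306.719°.
sin δ = sin 4.10° × sin 306.719° = -0.05731, so δ = -3.285°.
cos H₀ = −tan(+2.2°) tan(-3.285°) = 0.0022, H₀ = 1.5686 rad.
Bracket: H₀ sin φ sin δ + cos φ cos δ sin H₀ = 1.5686×0.03839×-0.05731 + 0.99926×0.99836×1.00000 = -0.003451 + 0.997621 = 0.994170.
Q̄ = (S₀/π) × [bracket] = (2483/π) × 0.994170 = 785.76 W/m².
— Configuration B (φ=+74.9°):
cos H₀ = −tan(+74.9°) tan(-3.285°) = 0.2128, H₀ = 1.3564 rad.
Bracket: H₀ sin φ sin δ + cos φ cos δ sin H₀ = 1.3564×0.96547×-0.05731 + 0.26050×0.99836×0.97711 = -0.075051 + 0.254120 = 0.179069.
Q̄ = (S₀/π) × [bracket] = (2483/π) × 0.179069 = 141.53 W/m².
Ratio Q̄_A / Q̄_B = 785.76 / 141.53 = 5.552.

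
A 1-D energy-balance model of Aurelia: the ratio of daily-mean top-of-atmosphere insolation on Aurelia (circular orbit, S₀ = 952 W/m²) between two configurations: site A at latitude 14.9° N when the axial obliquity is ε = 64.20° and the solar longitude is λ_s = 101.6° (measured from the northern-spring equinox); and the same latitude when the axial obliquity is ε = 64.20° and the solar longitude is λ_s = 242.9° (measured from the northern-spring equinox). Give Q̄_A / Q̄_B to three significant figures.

Q̄_A / Q̄_B ≈ 2.98

— Configuration A (φ=+14.9°):
Solar declination: sin δ = sin ε · sin λ_s = sin 64.20° × sin 101.6° = 0.88193, so δ = +61.876°.
cos H₀ = −tan(+14.9°) tan(+61.876°) = -0.4978, H₀ = 2.0919 rad.
Bracket: H₀ sin φ sin δ + cos φ cos δ sin H₀ = 2.0919×0.25713×0.88193 + 0.96638×0.47138×0.86728 = 0.474382 + 0.395074 = 0.869456.
Q̄ = (S₀/π) × [bracket] = (952/π) × 0.869456 = 263.47 W/m².
— Configuration B (φ=+14.9°):
Solar declination: sin δ = sin ε · sin λ_s = sin 64.20° × sin 242.9° = -0.80148, so δ = -53.271°.
cos H₀ = −tan(+14.9°) tan(-53.271°) = 0.3566, H₀ = 1.2062 rad.
Bracket: H₀ sin φ sin δ + cos φ cos δ sin H₀ = 1.2062×0.25713×-0.80148 + 0.96638×0.59803×0.93426 = -0.248579 + 0.539931 = 0.291352.
Q̄ = (S₀/π) × [bracket] = (952/π) × 0.291352 = 88.289 W/m².
Ratio Q̄_A / Q̄_B = 263.47 / 88.289 = 2.984.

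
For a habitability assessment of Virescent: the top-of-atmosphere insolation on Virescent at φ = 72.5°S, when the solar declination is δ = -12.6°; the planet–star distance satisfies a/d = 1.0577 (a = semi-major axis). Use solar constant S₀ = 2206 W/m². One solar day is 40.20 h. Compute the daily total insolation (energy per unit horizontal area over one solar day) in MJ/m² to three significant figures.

79.3 MJ/m²

cos H₀ = −tan(-72.5°) tan(-12.600°) = -0.7089, H₀ = 2.3588 rad.
Bracket: H₀ sin φ sin δ + cos φ cos δ sin H₀ = 2.3588×-0.95372×-0.21814 + 0.30071×0.97592×0.70527 = 0.490735 + 0.206975 = 0.697710.
Inverse-square distance factor (a/d)² = 1.0577² = 1.118729.
Q̄ = (S₀/π) × 1.118729 × [bracket] = (2206/π) × 1.118729 × 0.697710 = 548.09 W/m².
Daily total = Q̄ × 40.20 h × 3600 s/h = 548.09 × 40.20 × 3600 / 10⁶ = 79.32 MJ/m².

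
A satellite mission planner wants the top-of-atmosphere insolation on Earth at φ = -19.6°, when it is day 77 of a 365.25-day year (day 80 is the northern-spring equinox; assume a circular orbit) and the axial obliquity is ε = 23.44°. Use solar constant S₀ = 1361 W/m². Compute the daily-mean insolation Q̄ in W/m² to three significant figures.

Solar longitude: λ_s = 360° × (77 − 80)/365.25 = -2.957°, i.e. -2.957° + 360° = 357.043°.
sin δ = sin 23.44° × sin 357.043° = -0.02052, so δ = -1.176°.
cos H₀ = −tan(-19.6°) tan(-1.176°) = -0.0073, H₀ = 1.5781 rad.
Bracket: H₀ sin φ sin δ + cos φ cos δ sin H₀ = 1.5781×-0.33545×-0.02052 + 0.94206×0.99979×0.99997 = 0.010863 + 0.941834 = 0.952697.
Q̄ = (S₀/π) × [bracket] = (1361/π) × 0.952697 = 412.7 W/m².

Q̄ ≈ 413 W/m²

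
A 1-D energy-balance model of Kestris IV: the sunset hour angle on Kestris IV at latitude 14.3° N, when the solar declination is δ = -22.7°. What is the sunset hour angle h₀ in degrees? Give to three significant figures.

cos h₀ = −tan ϕ · tan δ = −tan(+14.3°) × tan(-22.700°) = 0.1066, so h₀ = 1.4640 rad = 83.88°.

h₀ = 83.9°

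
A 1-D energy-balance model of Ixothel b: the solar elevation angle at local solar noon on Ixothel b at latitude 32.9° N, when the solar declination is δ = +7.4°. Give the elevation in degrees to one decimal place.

At local noon the hour angle is zero, so the zenith angle equals |φ − δ| = |+32.9° − (+7.400°)| = 25.500°.
Elevation = 90° − 25.500° = 64.5°.

64.5°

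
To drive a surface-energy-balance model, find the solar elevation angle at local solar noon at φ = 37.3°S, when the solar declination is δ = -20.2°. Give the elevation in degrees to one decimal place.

72.9°

At local noon the hour angle is zero, so the zenith angle equals |φ − δ| = |-37.3° − (-20.200°)| = 17.100°.
Elevation = 90° − 17.100° = 72.9°.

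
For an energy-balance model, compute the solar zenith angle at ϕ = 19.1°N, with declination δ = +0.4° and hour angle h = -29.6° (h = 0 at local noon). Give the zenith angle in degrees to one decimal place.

θ_z = 34.5°

cos θ_z = sin ϕ sin δ + cos ϕ cos δ cos h = 0.002284 + 0.821608 = 0.823892.
θ_z = arccos(0.823892) = 34.5°.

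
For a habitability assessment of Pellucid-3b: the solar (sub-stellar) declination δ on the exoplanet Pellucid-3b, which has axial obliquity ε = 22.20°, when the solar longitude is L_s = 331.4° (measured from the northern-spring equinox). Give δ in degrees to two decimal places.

sin δ = sin ε · sin L_s = sin 22.20° × sin 331.4° = -0.180869.
δ = arcsin(-0.180869) = -10.42°.

δ = -10.42°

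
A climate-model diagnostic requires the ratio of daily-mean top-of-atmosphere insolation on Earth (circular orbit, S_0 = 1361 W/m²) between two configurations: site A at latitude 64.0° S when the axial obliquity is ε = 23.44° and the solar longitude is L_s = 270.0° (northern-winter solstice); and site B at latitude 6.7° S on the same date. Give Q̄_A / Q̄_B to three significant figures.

— Configuration A (ϕ=-64.0°):
Solar declination: sin δ = sin ε · sin L_s = sin 23.44° × sin 270.0° = -0.39779, so δ = -23.440°.
cos h₀ = −tan(-64.0°) tan(-23.440°) = -0.8889, h₀ = 2.6658 rad.
Bracket: h₀ sin ϕ sin δ + cos ϕ cos δ sin h₀ = 2.6658×-0.89879×-0.39779 + 0.43837×0.91748×0.45801 = 0.953103 + 0.184210 = 1.137313.
Q̄ = (S_0/π) × [bracket] = (1361/π) × 1.137313 = 492.71 W/m².
— Configuration B (ϕ=-6.7°):
cos h₀ = −tan(-6.7°) tan(-23.440°) = -0.0509, h₀ = 1.6218 rad.
Bracket: h₀ sin ϕ sin δ + cos ϕ cos δ sin h₀ = 1.6218×-0.11667×-0.39779 + 0.99317×0.91748×0.99870 = 0.075268 + 0.910029 = 0.985297.
Q̄ = (S_0/π) × [bracket] = (1361/π) × 0.985297 = 426.85 W/m².
Ratio Q̄_A / Q̄_B = 492.71 / 426.85 = 1.154.

Q̄_A / Q̄_B ≈ 1.15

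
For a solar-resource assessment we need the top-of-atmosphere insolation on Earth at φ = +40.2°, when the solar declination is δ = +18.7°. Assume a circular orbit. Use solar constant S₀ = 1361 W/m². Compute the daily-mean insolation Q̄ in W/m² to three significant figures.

cos H₀ = −tan(+40.2°) tan(+18.700°) = -0.2860, H₀ = 1.8609 rad.
Bracket: H₀ sin φ sin δ + cos φ cos δ sin H₀ = 1.8609×0.64546×0.32061 + 0.76380×0.94721×0.95822 = 0.385096 + 0.693252 = 1.078348.
Q̄ = (S₀/π) × [bracket] = (1361/π) × 1.078348 = 467.2 W/m².

Q̄ ≈ 467 W/m²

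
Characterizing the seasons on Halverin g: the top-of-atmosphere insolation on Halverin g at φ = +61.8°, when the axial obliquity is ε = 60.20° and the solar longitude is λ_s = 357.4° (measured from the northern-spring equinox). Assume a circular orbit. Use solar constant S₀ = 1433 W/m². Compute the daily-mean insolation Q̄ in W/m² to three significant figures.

Solar declination: sin δ = sin ε · sin λ_s = sin 60.20° × sin 357.4° = -0.03936, so δ = -2.256°.
cos H₀ = −tan(+61.8°) tan(-2.256°) = 0.0735, H₀ = 1.4973 rad.
Bracket: H₀ sin φ sin δ + cos φ cos δ sin H₀ = 1.4973×0.88130×-0.03936 + 0.47255×0.99922×0.99730 = -0.051938 + 0.470907 = 0.418969.
Q̄ = (S₀/π) × [bracket] = (1433/π) × 0.418969 = 191.1 W/m².

Q̄ ≈ 191 W/m²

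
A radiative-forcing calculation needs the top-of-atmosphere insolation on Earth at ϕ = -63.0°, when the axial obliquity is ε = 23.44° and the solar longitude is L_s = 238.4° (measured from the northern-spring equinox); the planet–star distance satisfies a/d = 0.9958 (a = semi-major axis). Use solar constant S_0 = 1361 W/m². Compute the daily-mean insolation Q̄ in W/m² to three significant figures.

Solar declination: sin δ = sin ε · sin L_s = sin 23.44° × sin 238.4° = -0.33881, so δ = -19.804°.
cos h₀ = −tan(-63.0°) tan(-19.804°) = -0.7067, h₀ = 2.3557 rad.
Bracket: h₀ sin ϕ sin δ + cos ϕ cos δ sin h₀ = 2.3557×-0.89101×-0.33881 + 0.45399×0.94086×0.70747 = 0.711146 + 0.302189 = 1.013335.
Inverse-square distance factor (a/d)² = 0.9958² = 0.991618.
Q̄ = (S_0/π) × 0.991618 × [bracket] = (1361/π) × 0.991618 × 1.013335 = 435.3 W/m².

Q̄ ≈ 435 W/m²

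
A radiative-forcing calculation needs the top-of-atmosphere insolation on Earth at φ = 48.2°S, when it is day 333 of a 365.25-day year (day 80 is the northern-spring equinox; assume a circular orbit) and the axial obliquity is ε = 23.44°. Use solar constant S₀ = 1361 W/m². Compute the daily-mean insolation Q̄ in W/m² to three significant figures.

Solar longitude: λ_s = 360° × (333 − 80)/365.25 = 249.363°.
sin δ = sin 23.44° × sin 249.363° = -0.37226, so δ = -21.855°.
cos H₀ = −tan(-48.2°) tan(-21.855°) = -0.4486, H₀ = 2.0360 rad.
Bracket: H₀ sin φ sin δ + cos φ cos δ sin H₀ = 2.0360×-0.74548×-0.37226 + 0.66653×0.92813×0.89373 = 0.565015 + 0.552885 = 1.117900.
Q̄ = (S₀/π) × [bracket] = (1361/π) × 1.117900 = 484.3 W/m².

Q̄ ≈ 484 W/m²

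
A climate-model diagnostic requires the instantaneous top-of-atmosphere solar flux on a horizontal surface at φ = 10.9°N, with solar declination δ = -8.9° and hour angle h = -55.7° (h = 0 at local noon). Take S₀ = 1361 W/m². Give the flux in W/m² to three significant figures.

cos θ_z = sin φ sin δ + cos φ cos δ cos h = -0.029255 + 0.546697 = 0.517442.
Flux = S₀ · cos θ_z = 1361 × 0.517442 = 704.2 W/m².

704 W/m²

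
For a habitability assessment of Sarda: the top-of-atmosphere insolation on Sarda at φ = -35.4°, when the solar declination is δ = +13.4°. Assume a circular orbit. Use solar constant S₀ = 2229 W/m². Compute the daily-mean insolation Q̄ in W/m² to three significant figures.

Q̄ ≈ 421 W/m²

cos H₀ = −tan(-35.4°) tan(+13.400°) = 0.1693, H₀ = 1.4007 rad.
Bracket: H₀ sin φ sin δ + cos φ cos δ sin H₀ = 1.4007×-0.57928×0.23175 + 0.81513×0.97278×0.98556 = -0.188041 + 0.781492 = 0.593451.
Q̄ = (S₀/π) × [bracket] = (2229/π) × 0.593451 = 421.1 W/m².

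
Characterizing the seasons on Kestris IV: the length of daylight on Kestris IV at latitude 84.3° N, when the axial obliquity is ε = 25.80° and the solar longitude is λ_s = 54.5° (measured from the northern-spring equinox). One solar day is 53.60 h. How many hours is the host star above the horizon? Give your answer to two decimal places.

Solar declination: sin δ = sin ε · sin λ_s = sin 25.80° × sin 54.5° = 0.35433, so δ = +20.752°.
Sunrise equation: cos H₀ = −tan φ · tan δ = -3.7962 ≤ −1, so the host star never sets (polar day) and H₀ = π.
Daylight = 2H₀/(2π) × 53.60 h = (3.1416/π) × 53.60 = 53.60 h.

53.60 h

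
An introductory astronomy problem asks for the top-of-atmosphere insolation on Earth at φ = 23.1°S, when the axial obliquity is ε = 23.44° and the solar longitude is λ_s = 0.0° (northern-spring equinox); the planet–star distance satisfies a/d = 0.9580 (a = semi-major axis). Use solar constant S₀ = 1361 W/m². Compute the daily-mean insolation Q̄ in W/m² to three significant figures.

Solar declination: sin δ = sin ε · sin λ_s = sin 23.44° × sin 0.0° = 0.00000, so δ = +0.000°.
cos H₀ = −tan(-23.1°) tan(+0.000°) = 0.0000, H₀ = 1.5708 rad.
Bracket: H₀ sin φ sin δ + cos φ cos δ sin H₀ = 1.5708×-0.39234×0.00000 + 0.91982×1.00000×1.00000 = -0.000000 + 0.919820 = 0.919820.
Inverse-square distance factor (a/d)² = 0.9580² = 0.917764.
Q̄ = (S₀/π) × 0.917764 × [bracket] = (1361/π) × 0.917764 × 0.919820 = 365.7 W/m².

Q̄ ≈ 366 W/m²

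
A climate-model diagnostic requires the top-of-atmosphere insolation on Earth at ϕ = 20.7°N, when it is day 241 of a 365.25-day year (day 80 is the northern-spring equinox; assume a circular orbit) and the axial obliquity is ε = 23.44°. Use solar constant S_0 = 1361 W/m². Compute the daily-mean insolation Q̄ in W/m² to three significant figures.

Q̄ ≈ 436 W/m²

Solar longitude: L_s = 360° × (241 − 80)/365.25 = 158.686°.
sin δ = sin 23.44° × sin 158.686° = 0.14459, so δ = +8.313°.
cos h₀ = −tan(+20.7°) tan(+8.313°) = -0.0552, h₀ = 1.6260 rad.
Bracket: h₀ sin ϕ sin δ + cos ϕ cos δ sin h₀ = 1.6260×0.35347×0.14459 + 0.93544×0.98949×0.99847 = 0.083102 + 0.924192 = 1.007294.
Q̄ = (S_0/π) × [bracket] = (1361/π) × 1.007294 = 436.4 W/m².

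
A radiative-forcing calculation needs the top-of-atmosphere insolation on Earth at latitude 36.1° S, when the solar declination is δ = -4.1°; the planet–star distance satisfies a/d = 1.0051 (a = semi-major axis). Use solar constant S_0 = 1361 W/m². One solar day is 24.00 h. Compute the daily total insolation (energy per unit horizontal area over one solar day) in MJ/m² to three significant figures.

33.0 MJ/m²

cos h₀ = −tan(-36.1°) tan(-4.100°) = -0.0523, h₀ = 1.6231 rad.
Bracket: h₀ sin ϕ sin δ + cos ϕ cos δ sin h₀ = 1.6231×-0.58920×-0.07150 + 0.80799×0.99744×0.99863 = 0.068378 + 0.804817 = 0.873195.
Inverse-square distance factor (a/d)² = 1.0051² = 1.010226.
Q̄ = (S_0/π) × 1.010226 × [bracket] = (1361/π) × 1.010226 × 0.873195 = 382.15 W/m².
Daily total = Q̄ × 24.00 h × 3600 s/h = 382.15 × 24.00 × 3600 / 10⁶ = 33.02 MJ/m².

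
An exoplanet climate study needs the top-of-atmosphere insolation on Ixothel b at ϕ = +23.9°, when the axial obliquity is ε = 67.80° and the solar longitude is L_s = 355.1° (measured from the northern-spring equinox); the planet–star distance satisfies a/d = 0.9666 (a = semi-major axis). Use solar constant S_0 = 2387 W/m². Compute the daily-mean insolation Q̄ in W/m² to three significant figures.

Solar declination: sin δ = sin ε · sin L_s = sin 67.80° × sin 355.1° = -0.07909, so δ = -4.536°.
cos h₀ = −tan(+23.9°) tan(-4.536°) = 0.0352, h₀ = 1.5356 rad.
Bracket: h₀ sin ϕ sin δ + cos ϕ cos δ sin h₀ = 1.5356×0.40514×-0.07909 + 0.91425×0.99687×0.99938 = -0.049204 + 0.910823 = 0.861619.
Inverse-square distance factor (a/d)² = 0.9666² = 0.934316.
Q̄ = (S_0/π) × 0.934316 × [bracket] = (2387/π) × 0.934316 × 0.861619 = 611.7 W/m².

Q̄ ≈ 612 W/m²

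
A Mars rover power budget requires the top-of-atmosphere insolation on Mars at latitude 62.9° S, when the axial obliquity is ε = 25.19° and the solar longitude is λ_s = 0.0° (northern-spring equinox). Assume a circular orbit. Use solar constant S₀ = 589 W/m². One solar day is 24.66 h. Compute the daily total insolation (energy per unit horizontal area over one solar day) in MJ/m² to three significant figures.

Solar declination: sin δ = sin ε · sin λ_s = sin 25.19° × sin 0.0° = 0.00000, so δ = +0.000°.
cos H₀ = −tan(-62.9°) tan(+0.000°) = 0.0000, H₀ = 1.5708 rad.
Bracket: H₀ sin φ sin δ + cos φ cos δ sin H₀ = 1.5708×-0.89021×0.00000 + 0.45554×1.00000×1.00000 = -0.000000 + 0.455540 = 0.455540.
Q̄ = (S₀/π) × [bracket] = (589/π) × 0.455540 = 85.407 W/m².
Daily total = Q̄ × 24.66 h × 3600 s/h = 85.407 × 24.66 × 3600 / 10⁶ = 7.582 MJ/m².

7.58 MJ/m²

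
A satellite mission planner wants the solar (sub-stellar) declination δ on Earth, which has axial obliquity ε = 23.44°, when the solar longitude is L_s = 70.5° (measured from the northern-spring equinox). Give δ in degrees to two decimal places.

δ = +22.02°

sin δ = sin ε · sin L_s = sin 23.44° × sin 70.5° = 0.374972.
δ = arcsin(0.374972) = +22.02°.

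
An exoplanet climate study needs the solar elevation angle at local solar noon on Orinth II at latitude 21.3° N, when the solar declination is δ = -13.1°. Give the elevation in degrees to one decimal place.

55.6°

At local noon the hour angle is zero, so the zenith angle equals |ϕ − δ| = |+21.3° − (-13.100°)| = 34.400°.
Elevation = 90° − 34.400° = 55.6°.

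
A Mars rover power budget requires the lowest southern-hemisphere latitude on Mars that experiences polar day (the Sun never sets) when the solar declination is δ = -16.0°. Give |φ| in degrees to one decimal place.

Polar day requires cos H₀ = −tan φ tan δ ≤ −1, i.e. tan φ tan δ ≥ 1.
The boundary is |tan φ| · |tan δ| = 1, so |φ| = 90° − |δ| = 90° − 16.0° = 74.0° in the southern hemisphere.

|φ| = 74.0°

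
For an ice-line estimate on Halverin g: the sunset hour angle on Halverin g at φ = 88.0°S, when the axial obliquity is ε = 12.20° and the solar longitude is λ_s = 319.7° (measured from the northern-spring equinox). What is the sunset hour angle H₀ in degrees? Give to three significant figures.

Solar declination: sin δ = sin ε · sin λ_s = sin 12.20° × sin 319.7° = -0.13668, so δ = -7.856°.
Sunrise equation: cos H₀ = −tan φ · tan δ = -3.9512 ≤ −1, so the host star never sets (polar day) and H₀ = π.

H₀ = 180°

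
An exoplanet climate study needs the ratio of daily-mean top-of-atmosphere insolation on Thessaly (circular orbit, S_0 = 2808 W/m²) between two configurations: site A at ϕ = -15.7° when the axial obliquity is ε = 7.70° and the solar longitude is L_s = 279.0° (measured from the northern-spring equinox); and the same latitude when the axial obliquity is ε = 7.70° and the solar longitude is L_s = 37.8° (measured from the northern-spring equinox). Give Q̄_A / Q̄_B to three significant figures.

Q̄_A / Q̄_B ≈ 1.09

— Configuration A (ϕ=-15.7°):
Solar declination: sin δ = sin ε · sin L_s = sin 7.70° × sin 279.0° = -0.13234, so δ = -7.605°.
cos h₀ = −tan(-15.7°) tan(-7.605°) = -0.0375, h₀ = 1.6083 rad.
Bracket: h₀ sin ϕ sin δ + cos ϕ cos δ sin h₀ = 1.6083×-0.27060×-0.13234 + 0.96269×0.99120×0.99930 = 0.057595 + 0.953550 = 1.011145.
Q̄ = (S_0/π) × [bracket] = (2808/π) × 1.011145 = 903.78 W/m².
— Configuration B (ϕ=-15.7°):
Solar declination: sin δ = sin ε · sin L_s = sin 7.70° × sin 37.8° = 0.08212, so δ = +4.710°.
cos h₀ = −tan(-15.7°) tan(+4.710°) = 0.0232, h₀ = 1.5476 rad.
Bracket: h₀ sin ϕ sin δ + cos ϕ cos δ sin h₀ = 1.5476×-0.27060×0.08212 + 0.96269×0.99662×0.99973 = -0.034390 + 0.959177 = 0.924787.
Q̄ = (S_0/π) × [bracket] = (2808/π) × 0.924787 = 826.59 W/m².
Ratio Q̄_A / Q̄_B = 903.78 / 826.59 = 1.093.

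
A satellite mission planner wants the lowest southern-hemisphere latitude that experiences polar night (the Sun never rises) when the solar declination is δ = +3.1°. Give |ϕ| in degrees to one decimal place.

|ϕ| = 86.9°

Polar night requires cos h₀ = −tan ϕ tan δ ≥ 1, i.e. tan ϕ tan δ ≤ −1.
The boundary is |tan ϕ| · |tan δ| = 1, so |ϕ| = 90° − |δ| = 90° − 3.1° = 86.9° in the southern hemisphere.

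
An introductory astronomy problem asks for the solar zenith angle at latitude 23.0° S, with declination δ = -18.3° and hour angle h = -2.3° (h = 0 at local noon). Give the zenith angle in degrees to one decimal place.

θ_z = 5.2°

cos θ_z = sin φ sin δ + cos φ cos δ cos h = 0.122687 + 0.873247 = 0.995934.
θ_z = arccos(0.995934) = 5.2°.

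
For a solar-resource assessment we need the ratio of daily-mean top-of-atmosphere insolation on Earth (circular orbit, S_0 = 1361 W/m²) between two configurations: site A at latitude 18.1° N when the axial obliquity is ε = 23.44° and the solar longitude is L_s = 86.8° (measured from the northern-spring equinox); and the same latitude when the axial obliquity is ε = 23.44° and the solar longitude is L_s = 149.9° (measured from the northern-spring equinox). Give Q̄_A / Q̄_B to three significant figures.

— Configuration A (ϕ=+18.1°):
Solar declination: sin δ = sin ε · sin L_s = sin 23.44° × sin 86.8° = 0.39717, so δ = +23.401°.
cos h₀ = −tan(+18.1°) tan(+23.401°) = -0.1414, h₀ = 1.7127 rad.
Bracket: h₀ sin ϕ sin δ + cos ϕ cos δ sin h₀ = 1.7127×0.31068×0.39717 + 0.95052×0.91775×0.98995 = 0.211335 + 0.863573 = 1.074908.
Q̄ = (S_0/π) × [bracket] = (1361/π) × 1.074908 = 465.67 W/m².
— Configuration B (ϕ=+18.1°):
Solar declination: sin δ = sin ε · sin L_s = sin 23.44° × sin 149.9° = 0.19950, so δ = +11.507°.
cos h₀ = −tan(+18.1°) tan(+11.507°) = -0.0665, h₀ = 1.6374 rad.
Bracket: h₀ sin ϕ sin δ + cos ϕ cos δ sin h₀ = 1.6374×0.31068×0.19950 + 0.95052×0.97990×0.99778 = 0.101487 + 0.929347 = 1.030834.
Q̄ = (S_0/π) × [bracket] = (1361/π) × 1.030834 = 446.58 W/m².
Ratio Q̄_A / Q̄_B = 465.67 / 446.58 = 1.043.

Q̄_A / Q̄_B ≈ 1.04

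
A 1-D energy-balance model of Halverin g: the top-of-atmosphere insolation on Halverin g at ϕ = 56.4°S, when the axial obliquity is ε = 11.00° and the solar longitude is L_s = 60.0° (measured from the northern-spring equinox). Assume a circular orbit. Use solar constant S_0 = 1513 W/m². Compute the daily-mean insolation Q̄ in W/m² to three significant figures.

Solar declination: sin δ = sin ε · sin L_s = sin 11.00° × sin 60.0° = 0.16525, so δ = +9.511°.
cos h₀ = −tan(-56.4°) tan(+9.511°) = 0.2522, h₀ = 1.3159 rad.
Bracket: h₀ sin ϕ sin δ + cos ϕ cos δ sin h₀ = 1.3159×-0.83292×0.16525 + 0.55339×0.98625×0.96768 = -0.181121 + 0.528141 = 0.347020.
Q̄ = (S_0/π) × [bracket] = (1513/π) × 0.347020 = 167.1 W/m².

Q̄ ≈ 167 W/m²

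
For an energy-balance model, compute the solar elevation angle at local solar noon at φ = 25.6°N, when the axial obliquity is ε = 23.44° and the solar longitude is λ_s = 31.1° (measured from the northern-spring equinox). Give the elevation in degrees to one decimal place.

76.3°

Solar declination: sin δ = sin ε · sin λ_s = sin 23.44° × sin 31.1° = 0.20547, so δ = +11.857°.
At local noon the hour angle is zero, so the zenith angle equals |φ − δ| = |+25.6° − (+11.857°)| = 13.743°.
Elevation = 90° − 13.743° = 76.3°.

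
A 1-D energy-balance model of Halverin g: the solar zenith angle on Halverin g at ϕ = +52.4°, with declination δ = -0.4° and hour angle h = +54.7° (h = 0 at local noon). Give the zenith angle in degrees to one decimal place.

cos θ_z = sin ϕ sin δ + cos ϕ cos δ cos h = -0.005531 + 0.352568 = 0.347037.
θ_z = arccos(0.347037) = 69.7°.

θ_z = 69.7°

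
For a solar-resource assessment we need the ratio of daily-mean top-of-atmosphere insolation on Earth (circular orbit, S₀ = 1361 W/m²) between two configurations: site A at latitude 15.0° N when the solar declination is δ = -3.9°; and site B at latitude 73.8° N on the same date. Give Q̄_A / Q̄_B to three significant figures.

— Configuration A (φ=+15.0°):
cos H₀ = −tan(+15.0°) tan(-3.900°) = 0.0183, H₀ = 1.5525 rad.
Bracket: H₀ sin φ sin δ + cos φ cos δ sin H₀ = 1.5525×0.25882×-0.06802 + 0.96593×0.99768×0.99983 = -0.027332 + 0.963525 = 0.936193.
Q̄ = (S₀/π) × [bracket] = (1361/π) × 0.936193 = 405.58 W/m².
— Configuration B (φ=+73.8°):
cos H₀ = −tan(+73.8°) tan(-3.900°) = 0.2347, H₀ = 1.3339 rad.
Bracket: H₀ sin φ sin δ + cos φ cos δ sin H₀ = 1.3339×0.96029×-0.06802 + 0.27899×0.99768×0.97208 = -0.087129 + 0.270571 = 0.183442.
Q̄ = (S₀/π) × [bracket] = (1361/π) × 0.183442 = 79.471 W/m².
Ratio Q̄_A / Q̄_B = 405.58 / 79.471 = 5.103.

Q̄_A / Q̄_B ≈ 5.10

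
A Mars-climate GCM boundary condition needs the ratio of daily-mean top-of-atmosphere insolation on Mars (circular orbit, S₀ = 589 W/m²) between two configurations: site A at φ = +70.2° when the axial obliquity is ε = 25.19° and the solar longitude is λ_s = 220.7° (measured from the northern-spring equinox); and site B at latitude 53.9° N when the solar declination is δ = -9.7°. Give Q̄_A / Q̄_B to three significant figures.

Q̄_A / Q̄_B ≈ 0.0711

— Configuration A (φ=+70.2°):
Solar declination: sin δ = sin ε · sin λ_s = sin 25.19° × sin 220.7° = -0.27755, so δ = -16.114°.
cos H₀ = −tan(+70.2°) tan(-16.114°) = 0.8024, H₀ = 0.6394 rad.
Bracket: H₀ sin φ sin δ + cos φ cos δ sin H₀ = 0.6394×0.94088×-0.27755 + 0.33874×0.96071×0.59673 = -0.166974 + 0.194194 = 0.027220.
Q̄ = (S₀/π) × [bracket] = (589/π) × 0.027220 = 5.1033 W/m².
— Configuration B (φ=+53.9°):
cos H₀ = −tan(+53.9°) tan(-9.700°) = 0.2344, H₀ = 1.3342 rad.
Bracket: H₀ sin φ sin δ + cos φ cos δ sin H₀ = 1.3342×0.80799×-0.16849 + 0.58920×0.98570×0.97214 = -0.181636 + 0.564594 = 0.382958.
Q̄ = (S₀/π) × [bracket] = (589/π) × 0.382958 = 71.799 W/m².
Ratio Q̄_A / Q̄_B = 5.1033 / 71.799 = 0.07108.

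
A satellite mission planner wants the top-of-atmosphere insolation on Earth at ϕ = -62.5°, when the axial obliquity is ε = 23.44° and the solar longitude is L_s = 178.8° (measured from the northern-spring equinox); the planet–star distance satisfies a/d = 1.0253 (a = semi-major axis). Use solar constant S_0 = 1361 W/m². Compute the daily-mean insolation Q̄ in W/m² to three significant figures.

Solar declination: sin δ = sin ε · sin L_s = sin 23.44° × sin 178.8° = 0.00833, so δ = +0.477°.
cos h₀ = −tan(-62.5°) tan(+0.477°) = 0.0160, h₀ = 1.5548 rad.
Bracket: h₀ sin ϕ sin δ + cos ϕ cos δ sin h₀ = 1.5548×-0.88701×0.00833 + 0.46175×0.99997×0.99987 = -0.011488 + 0.461676 = 0.450188.
Inverse-square distance factor (a/d)² = 1.0253² = 1.051240.
Q̄ = (S_0/π) × 1.051240 × [bracket] = (1361/π) × 1.051240 × 0.450188 = 205.0 W/m².

Q̄ ≈ 205 W/m²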